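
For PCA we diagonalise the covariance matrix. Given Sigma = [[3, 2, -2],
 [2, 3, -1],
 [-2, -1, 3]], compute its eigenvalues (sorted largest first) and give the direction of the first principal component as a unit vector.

Step 1 — characteristic polynomial p(λ) = det(λI - Sigma) = λ³ - tr·λ² + c_1·λ - det, where tr = trace, c_1 = sum of the principal 2×2 minors, det = det(Sigma):
  tr = 3 + 3 + 3 = 9,
  c_1 = (3·3 - (2)²) + (3·3 - (-2)²) + (3·3 - (-1)²) = 5 + 5 + 8 = 18,
  det = 3·(3·3 - (-1)²) - (2)·((2)·3 - (-1)·(-2)) + (-2)·((2)·(-1) - 3·(-2)) = 3·(8) - (2)·(4) + (-2)·(4) = 8.
  So p(λ) = λ³ - 9λ² + 18λ - 8.
Step 2 — look for an integer root (rational root theorem: any rational root is an integer divisor of 8). Testing λ = 2:
  p(2) = 8 - 36 + 36 - 8 = 0  ✓
  Dividing out (λ - 2): p(λ) = (λ - 2)(λ² - 7λ + 4).
Step 3 — remaining eigenvalues from the quadratic λ² - 7λ + 4 = 0:
  Δ = 7² - 4·4 = 49 - 16 = 33,  λ = (7 ± √33)/2 = (7 ± 5.7446)/2 ≈ 6.3723 or 0.6277.
  Sorted: λ_1 = 6.3723,  λ_2 = 2,  λ_3 = 0.6277  (check: sum = 9 = tr ✓).

Step 4 — unit eigenvector for λ_1 ≈ 6.3723: v spans the null space of (Sigma - λ_1 I), whose rows are
  r_1 = (-3.3723, 2, -2),  r_2 = (2, -3.3723, -1),  r_3 = (-2, -1, -3.3723).
  v is orthogonal to every row, so take v ∝ r_1 × r_2 = ((2)·(-1) - (-2)·(-3.3723), (-2)·(2) - (-3.3723)·(-1), (-3.3723)·(-3.3723) - (2)·(2)) ≈ (-8.7446, -7.3723, 7.3723).
  Rescale (multiply by -1 so the first nonzero entry is positive): u = (8.7446, 7.3723, -7.3723).
  ||u|| = √((8.7446)² + (7.3723)² + (-7.3723)²) = √(185.1684) ≈ 13.6077,  v_1 = u/||u|| ≈ (0.6426, 0.5418, -0.5418) (||v_1|| = 1).

λ_1 = 6.3723,  λ_2 = 2,  λ_3 = 0.6277;  v_1 ≈ (0.6426, 0.5418, -0.5418)


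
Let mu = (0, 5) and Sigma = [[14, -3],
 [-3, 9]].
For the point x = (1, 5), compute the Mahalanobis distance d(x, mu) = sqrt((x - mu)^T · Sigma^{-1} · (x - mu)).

Step 1 — centre the observation: (x - mu) = (1, 0).

Step 2 — invert Sigma. det(Sigma) = 14·9 - (-3)² = 117.
  Sigma^{-1} = (1/det) · [[d, -b], [-b, a]] = [[0.0769, 0.0256],
 [0.0256, 0.1197]].

Step 3 — form the quadratic (x - mu)^T · Sigma^{-1} · (x - mu):
  Sigma^{-1} · (x - mu) = (0.0769, 0.0256).
  (x - mu)^T · [Sigma^{-1} · (x - mu)] = (1)·(0.0769) + (0)·(0.0256) = 0.0769.

Step 4 — take square root: d = √(0.0769) ≈ 0.2774.

d(x, mu) = √(0.0769) ≈ 0.2774


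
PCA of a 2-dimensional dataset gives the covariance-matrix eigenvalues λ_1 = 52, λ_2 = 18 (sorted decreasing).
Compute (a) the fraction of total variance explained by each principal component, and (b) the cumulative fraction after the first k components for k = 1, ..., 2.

Step 1 — total variance = trace(Sigma) = Σ λ_i = 52 + 18 = 70.

Step 2 — fraction explained by component i = λ_i / Σ λ:
  PC1: 52/70 = 0.7429
  PC2: 18/70 = 0.2571

Step 3 — cumulative fraction after k components = (λ_1 + ... + λ_k) / Σ λ:
  k = 1: 52/70 = 0.7429
  k = 2: (52 + 18)/70 = 70/70 = 1

Summary (fraction, with percent):

explained: PC1 0.7429 (74.29%), PC2 0.2571 (25.71%);  cumulative: 0.7429, 1


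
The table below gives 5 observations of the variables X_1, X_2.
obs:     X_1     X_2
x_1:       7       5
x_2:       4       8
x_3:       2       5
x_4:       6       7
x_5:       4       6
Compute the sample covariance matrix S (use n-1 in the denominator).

Step 1 — column means:
  mean(X_1) = (7 + 4 + 2 + 6 + 4) / 5 = 23/5 = 4.6
  mean(X_2) = (5 + 8 + 5 + 7 + 6) / 5 = 31/5 = 6.2

Step 2 — sample covariance S[i,j] = (1/(n-1)) · Σ_k (x_{k,i} - mean_i) · (x_{k,j} - mean_j), with n-1 = 4.
  S[X_1,X_1] = ((2.4)·(2.4) + (-0.6)·(-0.6) + (-2.6)·(-2.6) + (1.4)·(1.4) + (-0.6)·(-0.6)) / 4 = 15.2/4 = 3.8
  S[X_1,X_2] = ((2.4)·(-1.2) + (-0.6)·(1.8) + (-2.6)·(-1.2) + (1.4)·(0.8) + (-0.6)·(-0.2)) / 4 = 0.4/4 = 0.1
  S[X_2,X_2] = ((-1.2)·(-1.2) + (1.8)·(1.8) + (-1.2)·(-1.2) + (0.8)·(0.8) + (-0.2)·(-0.2)) / 4 = 6.8/4 = 1.7

S is symmetric (S[j,i] = S[i,j]). Assembling:

S = [[3.8, 0.1],
 [0.1, 1.7]]


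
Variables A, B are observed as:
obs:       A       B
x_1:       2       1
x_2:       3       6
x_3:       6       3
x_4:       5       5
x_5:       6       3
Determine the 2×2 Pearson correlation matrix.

Step 1 — column means:
  mean(A) = (2 + 3 + 6 + 5 + 6) / 5 = 22/5 = 4.4
  mean(B) = (1 + 6 + 3 + 5 + 3) / 5 = 18/5 = 3.6

Step 2 — sample variances and covariances s[i,j] = (1/(n-1)) · Σ_k (x_{k,i} - mean_i) · (x_{k,j} - mean_j), with n-1 = 4:
  s[A,A] = ((-2.4)·(-2.4) + (-1.4)·(-1.4) + (1.6)·(1.6) + (0.6)·(0.6) + (1.6)·(1.6)) / 4 = 13.2/4 = 3.3
  s[A,B] = ((-2.4)·(-2.6) + (-1.4)·(2.4) + (1.6)·(-0.6) + (0.6)·(1.4) + (1.6)·(-0.6)) / 4 = 1.8/4 = 0.45
  s[B,B] = ((-2.6)·(-2.6) + (2.4)·(2.4) + (-0.6)·(-0.6) + (1.4)·(1.4) + (-0.6)·(-0.6)) / 4 = 15.2/4 = 3.8
  Sample standard deviations s_i = √(s[i,i]):
  s(A) = √(3.3) = 1.8166
  s(B) = √(3.8) = 1.9494

Step 3 — r_{ij} = s_{ij} / (s_i · s_j):
  r[A,A] = 1 (diagonal).
  r[A,B] = 0.45 / (1.8166 · 1.9494) = 0.45 / 3.5412 = 0.1271
  r[B,B] = 1 (diagonal).

R is symmetric with unit diagonal. Assembling:

R = [[1, 0.1271],
 [0.1271, 1]]


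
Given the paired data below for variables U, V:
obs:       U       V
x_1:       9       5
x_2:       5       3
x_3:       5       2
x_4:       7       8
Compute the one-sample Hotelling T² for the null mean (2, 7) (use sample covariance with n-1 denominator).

Step 1 — sample mean vector:
  mean(U) = (9 + 5 + 5 + 7) / 4 = 26/4 = 6.5
  mean(V) = (5 + 3 + 2 + 8) / 4 = 18/4 = 4.5
  x̄ = (6.5, 4.5),  deviation x̄ - mu_0 = (6.5, 4.5) - (2, 7) = (4.5, -2.5).

Step 2 — sample covariance matrix, S[i,j] = (1/(n-1)) · Σ_k (x_{k,i} - mean_i) · (x_{k,j} - mean_j), divisor n-1 = 3:
  S[U,U] = ((2.5)·(2.5) + (-1.5)·(-1.5) + (-1.5)·(-1.5) + (0.5)·(0.5)) / 3 = 11/3 = 3.6667
  S[U,V] = ((2.5)·(0.5) + (-1.5)·(-1.5) + (-1.5)·(-2.5) + (0.5)·(3.5)) / 3 = 9/3 = 3
  S[V,V] = ((0.5)·(0.5) + (-1.5)·(-1.5) + (-2.5)·(-2.5) + (3.5)·(3.5)) / 3 = 21/3 = 7
  S = [[3.6667, 3],
 [3, 7]].

Step 3 — invert S. det(S) = 3.6667·7 - (3)² = 16.6667.
  S^{-1} = (1/det) · [[d, -b], [-b, a]] = [[0.42, -0.18],
 [-0.18, 0.22]].

Step 4 — quadratic form (x̄ - mu_0)^T · S^{-1} · (x̄ - mu_0):
  S^{-1} · (x̄ - mu_0) = (2.34, -1.36),
  (x̄ - mu_0)^T · [...] = (4.5)·(2.34) + (-2.5)·(-1.36) = 13.93.

Step 5 — scale by n: T² = 4 · 13.93 = 55.72.

T² ≈ 55.72


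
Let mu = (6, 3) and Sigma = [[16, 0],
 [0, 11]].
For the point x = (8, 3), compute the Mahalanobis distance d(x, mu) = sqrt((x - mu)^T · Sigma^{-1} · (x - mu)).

Step 1 — centre the observation: (x - mu) = (2, 0).

Step 2 — invert Sigma. det(Sigma) = 16·11 - (0)² = 176.
  Sigma^{-1} = (1/det) · [[d, -b], [-b, a]] = [[0.0625, 0],
 [0, 0.0909]].

Step 3 — form the quadratic (x - mu)^T · Sigma^{-1} · (x - mu):
  Sigma^{-1} · (x - mu) = (0.125, 0).
  (x - mu)^T · [Sigma^{-1} · (x - mu)] = (2)·(0.125) + (0)·(0) = 0.25.

Step 4 — take square root: d = √(0.25) ≈ 0.5.

d(x, mu) = √(0.25) ≈ 0.5


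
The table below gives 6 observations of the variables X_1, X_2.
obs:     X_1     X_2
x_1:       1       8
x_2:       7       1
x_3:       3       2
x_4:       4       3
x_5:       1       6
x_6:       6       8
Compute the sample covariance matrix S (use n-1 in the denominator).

Step 1 — column means:
  mean(X_1) = (1 + 7 + 3 + 4 + 1 + 6) / 6 = 22/6 = 3.6667
  mean(X_2) = (8 + 1 + 2 + 3 + 6 + 8) / 6 = 28/6 = 4.6667

Step 2 — sample covariance S[i,j] = (1/(n-1)) · Σ_k (x_{k,i} - mean_i) · (x_{k,j} - mean_j), with n-1 = 5.
  S[X_1,X_1] = ((-2.6667)·(-2.6667) + (3.3333)·(3.3333) + (-0.6667)·(-0.6667) + (0.3333)·(0.3333) + (-2.6667)·(-2.6667) + (2.3333)·(2.3333)) / 5 = 31.3333/5 = 6.2667
  S[X_1,X_2] = ((-2.6667)·(3.3333) + (3.3333)·(-3.6667) + (-0.6667)·(-2.6667) + (0.3333)·(-1.6667) + (-2.6667)·(1.3333) + (2.3333)·(3.3333)) / 5 = -15.6667/5 = -3.1333
  S[X_2,X_2] = ((3.3333)·(3.3333) + (-3.6667)·(-3.6667) + (-2.6667)·(-2.6667) + (-1.6667)·(-1.6667) + (1.3333)·(1.3333) + (3.3333)·(3.3333)) / 5 = 47.3333/5 = 9.4667

S is symmetric (S[j,i] = S[i,j]). Assembling:

S = [[6.2667, -3.1333],
 [-3.1333, 9.4667]]


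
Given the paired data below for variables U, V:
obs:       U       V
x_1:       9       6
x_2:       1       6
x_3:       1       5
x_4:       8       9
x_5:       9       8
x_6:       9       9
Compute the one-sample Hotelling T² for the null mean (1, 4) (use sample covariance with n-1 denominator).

Step 1 — sample mean vector:
  mean(U) = (9 + 1 + 1 + 8 + 9 + 9) / 6 = 37/6 = 6.1667
  mean(V) = (6 + 6 + 5 + 9 + 8 + 9) / 6 = 43/6 = 7.1667
  x̄ = (6.1667, 7.1667),  deviation x̄ - mu_0 = (6.1667, 7.1667) - (1, 4) = (5.1667, 3.1667).

Step 2 — sample covariance matrix, S[i,j] = (1/(n-1)) · Σ_k (x_{k,i} - mean_i) · (x_{k,j} - mean_j), divisor n-1 = 5:
  S[U,U] = ((2.8333)·(2.8333) + (-5.1667)·(-5.1667) + (-5.1667)·(-5.1667) + (1.8333)·(1.8333) + (2.8333)·(2.8333) + (2.8333)·(2.8333)) / 5 = 80.8333/5 = 16.1667
  S[U,V] = ((2.8333)·(-1.1667) + (-5.1667)·(-1.1667) + (-5.1667)·(-2.1667) + (1.8333)·(1.8333) + (2.8333)·(0.8333) + (2.8333)·(1.8333)) / 5 = 24.8333/5 = 4.9667
  S[V,V] = ((-1.1667)·(-1.1667) + (-1.1667)·(-1.1667) + (-2.1667)·(-2.1667) + (1.8333)·(1.8333) + (0.8333)·(0.8333) + (1.8333)·(1.8333)) / 5 = 14.8333/5 = 2.9667
  S = [[16.1667, 4.9667],
 [4.9667, 2.9667]].

Step 3 — invert S. det(S) = 16.1667·2.9667 - (4.9667)² = 23.2933.
  S^{-1} = (1/det) · [[d, -b], [-b, a]] = [[0.1274, -0.2132],
 [-0.2132, 0.694]].

Step 4 — quadratic form (x̄ - mu_0)^T · S^{-1} · (x̄ - mu_0):
  S^{-1} · (x̄ - mu_0) = (-0.0172, 1.0962),
  (x̄ - mu_0)^T · [...] = (5.1667)·(-0.0172) + (3.1667)·(1.0962) = 3.3825.

Step 5 — scale by n: T² = 6 · 3.3825 = 20.2948.

T² ≈ 20.2948


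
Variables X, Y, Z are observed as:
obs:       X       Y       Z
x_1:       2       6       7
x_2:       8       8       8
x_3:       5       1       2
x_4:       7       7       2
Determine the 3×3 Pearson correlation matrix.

Step 1 — column means:
  mean(X) = (2 + 8 + 5 + 7) / 4 = 22/4 = 5.5
  mean(Y) = (6 + 8 + 1 + 7) / 4 = 22/4 = 5.5
  mean(Z) = (7 + 8 + 2 + 2) / 4 = 19/4 = 4.75

Step 2 — sample variances and covariances s[i,j] = (1/(n-1)) · Σ_k (x_{k,i} - mean_i) · (x_{k,j} - mean_j), with n-1 = 3:
  s[X,X] = ((-3.5)·(-3.5) + (2.5)·(2.5) + (-0.5)·(-0.5) + (1.5)·(1.5)) / 3 = 21/3 = 7
  s[X,Y] = ((-3.5)·(0.5) + (2.5)·(2.5) + (-0.5)·(-4.5) + (1.5)·(1.5)) / 3 = 9/3 = 3
  s[X,Z] = ((-3.5)·(2.25) + (2.5)·(3.25) + (-0.5)·(-2.75) + (1.5)·(-2.75)) / 3 = -2.5/3 = -0.8333
  s[Y,Y] = ((0.5)·(0.5) + (2.5)·(2.5) + (-4.5)·(-4.5) + (1.5)·(1.5)) / 3 = 29/3 = 9.6667
  s[Y,Z] = ((0.5)·(2.25) + (2.5)·(3.25) + (-4.5)·(-2.75) + (1.5)·(-2.75)) / 3 = 17.5/3 = 5.8333
  s[Z,Z] = ((2.25)·(2.25) + (3.25)·(3.25) + (-2.75)·(-2.75) + (-2.75)·(-2.75)) / 3 = 30.75/3 = 10.25
  Sample standard deviations s_i = √(s[i,i]):
  s(X) = √(7) = 2.6458
  s(Y) = √(9.6667) = 3.1091
  s(Z) = √(10.25) = 3.2016

Step 3 — r_{ij} = s_{ij} / (s_i · s_j):
  r[X,X] = 1 (diagonal).
  r[X,Y] = 3 / (2.6458 · 3.1091) = 3 / 8.226 = 0.3647
  r[X,Z] = -0.8333 / (2.6458 · 3.2016) = -0.8333 / 8.4705 = -0.0984
  r[Y,Y] = 1 (diagonal).
  r[Y,Z] = 5.8333 / (3.1091 · 3.2016) = 5.8333 / 9.9541 = 0.586
  r[Z,Z] = 1 (diagonal).

R is symmetric with unit diagonal. Assembling:

R = [[1, 0.3647, -0.0984],
 [0.3647, 1, 0.586],
 [-0.0984, 0.586, 1]]


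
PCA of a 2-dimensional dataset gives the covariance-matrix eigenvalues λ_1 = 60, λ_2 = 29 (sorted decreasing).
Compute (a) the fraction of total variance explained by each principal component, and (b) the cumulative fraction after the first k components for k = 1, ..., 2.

Step 1 — total variance = trace(Sigma) = Σ λ_i = 60 + 29 = 89.

Step 2 — fraction explained by component i = λ_i / Σ λ:
  PC1: 60/89 = 0.6742
  PC2: 29/89 = 0.3258

Step 3 — cumulative fraction after k components = (λ_1 + ... + λ_k) / Σ λ:
  k = 1: 60/89 = 0.6742
  k = 2: (60 + 29)/89 = 89/89 = 1

Summary (fraction, with percent):

explained: PC1 0.6742 (67.42%), PC2 0.3258 (32.58%);  cumulative: 0.6742, 1


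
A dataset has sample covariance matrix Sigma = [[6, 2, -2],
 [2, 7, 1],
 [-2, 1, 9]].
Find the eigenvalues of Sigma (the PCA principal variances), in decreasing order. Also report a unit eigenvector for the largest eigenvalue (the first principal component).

Step 1 — characteristic polynomial p(λ) = det(λI - Sigma) = λ³ - tr·λ² + c_1·λ - det, where tr = trace, c_1 = sum of the principal 2×2 minors, det = det(Sigma):
  tr = 6 + 7 + 9 = 22,
  c_1 = (6·7 - (2)²) + (6·9 - (-2)²) + (7·9 - (1)²) = 38 + 50 + 62 = 150,
  det = 6·(7·9 - (1)²) - (2)·((2)·9 - (1)·(-2)) + (-2)·((2)·(1) - 7·(-2)) = 6·(62) - (2)·(20) + (-2)·(16) = 300.
  So p(λ) = λ³ - 22λ² + 150λ - 300.
Step 2 — look for an integer root (rational root theorem: any rational root is an integer divisor of 300). Testing λ = 10:
  p(10) = 1000 - 2200 + 1500 - 300 = 0  ✓
  Dividing out (λ - 10): p(λ) = (λ - 10)(λ² - 12λ + 30).
Step 3 — remaining eigenvalues from the quadratic λ² - 12λ + 30 = 0:
  Δ = 12² - 4·30 = 144 - 120 = 24,  λ = (12 ± √24)/2 = (12 ± 4.899)/2 ≈ 8.4495 or 3.5505.
  Sorted: λ_1 = 10,  λ_2 = 8.4495,  λ_3 = 3.5505  (check: sum = 22 = tr ✓).

Step 4 — unit eigenvector for λ_1 = 10: v spans the null space of (Sigma - λ_1 I), whose rows are
  r_1 = (-4, 2, -2),  r_2 = (2, -3, 1),  r_3 = (-2, 1, -1).
  v is orthogonal to every row, so take v ∝ r_1 × r_2 = ((2)·(1) - (-2)·(-3), (-2)·(2) - (-4)·(1), (-4)·(-3) - (2)·(2)) = (-4, 0, 8).
  Rescale (divide by 4; multiply by -1 so the first nonzero entry is positive): u = (1, 0, -2).
  ||u|| = √((1)² + (0)² + (-2)²) = √(5) ≈ 2.2361,  v_1 = u/||u|| ≈ (0.4472, 0, -0.8944) (||v_1|| = 1).

λ_1 = 10,  λ_2 = 8.4495,  λ_3 = 3.5505;  v_1 ≈ (0.4472, 0, -0.8944)


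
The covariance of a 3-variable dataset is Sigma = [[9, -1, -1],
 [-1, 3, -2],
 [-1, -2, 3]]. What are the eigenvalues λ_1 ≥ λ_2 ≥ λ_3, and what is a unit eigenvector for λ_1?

Step 1 — characteristic polynomial p(λ) = det(λI - Sigma) = λ³ - tr·λ² + c_1·λ - det, where tr = trace, c_1 = sum of the principal 2×2 minors, det = det(Sigma):
  tr = 9 + 3 + 3 = 15,
  c_1 = (9·3 - (-1)²) + (9·3 - (-1)²) + (3·3 - (-2)²) = 26 + 26 + 5 = 57,
  det = 9·(3·3 - (-2)²) - (-1)·((-1)·3 - (-2)·(-1)) + (-1)·((-1)·(-2) - 3·(-1)) = 9·(5) - (-1)·(-5) + (-1)·(5) = 35.
  So p(λ) = λ³ - 15λ² + 57λ - 35.
Step 2 — look for an integer root (rational root theorem: any rational root is an integer divisor of 35). Testing λ = 5:
  p(5) = 125 - 375 + 285 - 35 = 0  ✓
  Dividing out (λ - 5): p(λ) = (λ - 5)(λ² - 10λ + 7).
Step 3 — remaining eigenvalues from the quadratic λ² - 10λ + 7 = 0:
  Δ = 10² - 4·7 = 100 - 28 = 72,  λ = (10 ± √72)/2 = (10 ± 8.4853)/2 ≈ 9.2426 or 0.7574.
  Sorted: λ_1 = 9.2426,  λ_2 = 5,  λ_3 = 0.7574  (check: sum = 15 = tr ✓).

Step 4 — unit eigenvector for λ_1 ≈ 9.2426: v spans the null space of (Sigma - λ_1 I), whose rows are
  r_1 = (-0.2426, -1, -1),  r_2 = (-1, -6.2426, -2),  r_3 = (-1, -2, -6.2426).
  v is orthogonal to every row, so take v ∝ r_1 × r_2 = ((-1)·(-2) - (-1)·(-6.2426), (-1)·(-1) - (-0.2426)·(-2), (-0.2426)·(-6.2426) - (-1)·(-1)) ≈ (-4.2426, 0.5147, 0.5147).
  Rescale (multiply by -1 so the first nonzero entry is positive): u = (4.2426, -0.5147, -0.5147).
  ||u|| = √((4.2426)² + (-0.5147)² + (-0.5147)²) = √(18.5299) ≈ 4.3046,  v_1 = u/||u|| ≈ (0.9856, -0.1196, -0.1196) (||v_1|| = 1).

λ_1 = 9.2426,  λ_2 = 5,  λ_3 = 0.7574;  v_1 ≈ (0.9856, -0.1196, -0.1196)


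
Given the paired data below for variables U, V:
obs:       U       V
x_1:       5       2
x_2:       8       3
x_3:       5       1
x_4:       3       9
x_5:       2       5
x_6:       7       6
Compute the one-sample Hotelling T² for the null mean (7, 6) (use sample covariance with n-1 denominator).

Step 1 — sample mean vector:
  mean(U) = (5 + 8 + 5 + 3 + 2 + 7) / 6 = 30/6 = 5
  mean(V) = (2 + 3 + 1 + 9 + 5 + 6) / 6 = 26/6 = 4.3333
  x̄ = (5, 4.3333),  deviation x̄ - mu_0 = (5, 4.3333) - (7, 6) = (-2, -1.6667).

Step 2 — sample covariance matrix, S[i,j] = (1/(n-1)) · Σ_k (x_{k,i} - mean_i) · (x_{k,j} - mean_j), divisor n-1 = 5:
  S[U,U] = ((0)·(0) + (3)·(3) + (0)·(0) + (-2)·(-2) + (-3)·(-3) + (2)·(2)) / 5 = 26/5 = 5.2
  S[U,V] = ((0)·(-2.3333) + (3)·(-1.3333) + (0)·(-3.3333) + (-2)·(4.6667) + (-3)·(0.6667) + (2)·(1.6667)) / 5 = -12/5 = -2.4
  S[V,V] = ((-2.3333)·(-2.3333) + (-1.3333)·(-1.3333) + (-3.3333)·(-3.3333) + (4.6667)·(4.6667) + (0.6667)·(0.6667) + (1.6667)·(1.6667)) / 5 = 43.3333/5 = 8.6667
  S = [[5.2, -2.4],
 [-2.4, 8.6667]].

Step 3 — invert S. det(S) = 5.2·8.6667 - (-2.4)² = 39.3067.
  S^{-1} = (1/det) · [[d, -b], [-b, a]] = [[0.2205, 0.0611],
 [0.0611, 0.1323]].

Step 4 — quadratic form (x̄ - mu_0)^T · S^{-1} · (x̄ - mu_0):
  S^{-1} · (x̄ - mu_0) = (-0.5427, -0.3426),
  (x̄ - mu_0)^T · [...] = (-2)·(-0.5427) + (-1.6667)·(-0.3426) = 1.6565.

Step 5 — scale by n: T² = 6 · 1.6565 = 9.9389.

T² ≈ 9.9389


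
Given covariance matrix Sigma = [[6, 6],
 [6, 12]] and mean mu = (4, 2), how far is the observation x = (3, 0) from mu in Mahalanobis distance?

Step 1 — centre the observation: (x - mu) = (-1, -2).

Step 2 — invert Sigma. det(Sigma) = 6·12 - (6)² = 36.
  Sigma^{-1} = (1/det) · [[d, -b], [-b, a]] = [[0.3333, -0.1667],
 [-0.1667, 0.1667]].

Step 3 — form the quadratic (x - mu)^T · Sigma^{-1} · (x - mu):
  Sigma^{-1} · (x - mu) = (0, -0.1667).
  (x - mu)^T · [Sigma^{-1} · (x - mu)] = (-1)·(0) + (-2)·(-0.1667) = 0.3333.

Step 4 — take square root: d = √(0.3333) ≈ 0.5774.

d(x, mu) = √(0.3333) ≈ 0.5774


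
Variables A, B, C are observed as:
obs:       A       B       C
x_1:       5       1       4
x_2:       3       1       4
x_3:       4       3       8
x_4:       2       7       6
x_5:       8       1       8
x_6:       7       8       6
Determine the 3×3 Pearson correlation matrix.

Step 1 — column means:
  mean(A) = (5 + 3 + 4 + 2 + 8 + 7) / 6 = 29/6 = 4.8333
  mean(B) = (1 + 1 + 3 + 7 + 1 + 8) / 6 = 21/6 = 3.5
  mean(C) = (4 + 4 + 8 + 6 + 8 + 6) / 6 = 36/6 = 6

Step 2 — sample variances and covariances s[i,j] = (1/(n-1)) · Σ_k (x_{k,i} - mean_i) · (x_{k,j} - mean_j), with n-1 = 5:
  s[A,A] = ((0.1667)·(0.1667) + (-1.8333)·(-1.8333) + (-0.8333)·(-0.8333) + (-2.8333)·(-2.8333) + (3.1667)·(3.1667) + (2.1667)·(2.1667)) / 5 = 26.8333/5 = 5.3667
  s[A,B] = ((0.1667)·(-2.5) + (-1.8333)·(-2.5) + (-0.8333)·(-0.5) + (-2.8333)·(3.5) + (3.1667)·(-2.5) + (2.1667)·(4.5)) / 5 = -3.5/5 = -0.7
  s[A,C] = ((0.1667)·(-2) + (-1.8333)·(-2) + (-0.8333)·(2) + (-2.8333)·(0) + (3.1667)·(2) + (2.1667)·(0)) / 5 = 8/5 = 1.6
  s[B,B] = ((-2.5)·(-2.5) + (-2.5)·(-2.5) + (-0.5)·(-0.5) + (3.5)·(3.5) + (-2.5)·(-2.5) + (4.5)·(4.5)) / 5 = 51.5/5 = 10.3
  s[B,C] = ((-2.5)·(-2) + (-2.5)·(-2) + (-0.5)·(2) + (3.5)·(0) + (-2.5)·(2) + (4.5)·(0)) / 5 = 4/5 = 0.8
  s[C,C] = ((-2)·(-2) + (-2)·(-2) + (2)·(2) + (0)·(0) + (2)·(2) + (0)·(0)) / 5 = 16/5 = 3.2
  Sample standard deviations s_i = √(s[i,i]):
  s(A) = √(5.3667) = 2.3166
  s(B) = √(10.3) = 3.2094
  s(C) = √(3.2) = 1.7889

Step 3 — r_{ij} = s_{ij} / (s_i · s_j):
  r[A,A] = 1 (diagonal).
  r[A,B] = -0.7 / (2.3166 · 3.2094) = -0.7 / 7.4348 = -0.0942
  r[A,C] = 1.6 / (2.3166 · 1.7889) = 1.6 / 4.1441 = 0.3861
  r[B,B] = 1 (diagonal).
  r[B,C] = 0.8 / (3.2094 · 1.7889) = 0.8 / 5.7411 = 0.1393
  r[C,C] = 1 (diagonal).

R is symmetric with unit diagonal. Assembling:

R = [[1, -0.0942, 0.3861],
 [-0.0942, 1, 0.1393],
 [0.3861, 0.1393, 1]]


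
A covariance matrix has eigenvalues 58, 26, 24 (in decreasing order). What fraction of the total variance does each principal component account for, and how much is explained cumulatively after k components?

Step 1 — total variance = trace(Sigma) = Σ λ_i = 58 + 26 + 24 = 108.

Step 2 — fraction explained by component i = λ_i / Σ λ:
  PC1: 58/108 = 0.537
  PC2: 26/108 = 0.2407
  PC3: 24/108 = 0.2222

Step 3 — cumulative fraction after k components = (λ_1 + ... + λ_k) / Σ λ:
  k = 1: 58/108 = 0.537
  k = 2: (58 + 26)/108 = 84/108 = 0.7778
  k = 3: (58 + 26 + 24)/108 = 108/108 = 1

Summary (fraction, with percent):

explained: PC1 0.537 (53.7%), PC2 0.2407 (24.07%), PC3 0.2222 (22.22%);  cumulative: 0.537, 0.7778, 1


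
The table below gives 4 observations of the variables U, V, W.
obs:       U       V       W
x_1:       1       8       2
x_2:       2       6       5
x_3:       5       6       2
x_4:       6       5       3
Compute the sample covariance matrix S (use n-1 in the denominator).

Step 1 — column means:
  mean(U) = (1 + 2 + 5 + 6) / 4 = 14/4 = 3.5
  mean(V) = (8 + 6 + 6 + 5) / 4 = 25/4 = 6.25
  mean(W) = (2 + 5 + 2 + 3) / 4 = 12/4 = 3

Step 2 — sample covariance S[i,j] = (1/(n-1)) · Σ_k (x_{k,i} - mean_i) · (x_{k,j} - mean_j), with n-1 = 3.
  S[U,U] = ((-2.5)·(-2.5) + (-1.5)·(-1.5) + (1.5)·(1.5) + (2.5)·(2.5)) / 3 = 17/3 = 5.6667
  S[U,V] = ((-2.5)·(1.75) + (-1.5)·(-0.25) + (1.5)·(-0.25) + (2.5)·(-1.25)) / 3 = -7.5/3 = -2.5
  S[U,W] = ((-2.5)·(-1) + (-1.5)·(2) + (1.5)·(-1) + (2.5)·(0)) / 3 = -2/3 = -0.6667
  S[V,V] = ((1.75)·(1.75) + (-0.25)·(-0.25) + (-0.25)·(-0.25) + (-1.25)·(-1.25)) / 3 = 4.75/3 = 1.5833
  S[V,W] = ((1.75)·(-1) + (-0.25)·(2) + (-0.25)·(-1) + (-1.25)·(0)) / 3 = -2/3 = -0.6667
  S[W,W] = ((-1)·(-1) + (2)·(2) + (-1)·(-1) + (0)·(0)) / 3 = 6/3 = 2

S is symmetric (S[j,i] = S[i,j]). Assembling:

S = [[5.6667, -2.5, -0.6667],
 [-2.5, 1.5833, -0.6667],
 [-0.6667, -0.6667, 2]]


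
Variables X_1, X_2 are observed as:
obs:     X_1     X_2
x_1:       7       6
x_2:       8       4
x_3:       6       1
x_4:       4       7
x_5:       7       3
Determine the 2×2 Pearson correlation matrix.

Step 1 — column means:
  mean(X_1) = (7 + 8 + 6 + 4 + 7) / 5 = 32/5 = 6.4
  mean(X_2) = (6 + 4 + 1 + 7 + 3) / 5 = 21/5 = 4.2

Step 2 — sample variances and covariances s[i,j] = (1/(n-1)) · Σ_k (x_{k,i} - mean_i) · (x_{k,j} - mean_j), with n-1 = 4:
  s[X_1,X_1] = ((0.6)·(0.6) + (1.6)·(1.6) + (-0.4)·(-0.4) + (-2.4)·(-2.4) + (0.6)·(0.6)) / 4 = 9.2/4 = 2.3
  s[X_1,X_2] = ((0.6)·(1.8) + (1.6)·(-0.2) + (-0.4)·(-3.2) + (-2.4)·(2.8) + (0.6)·(-1.2)) / 4 = -5.4/4 = -1.35
  s[X_2,X_2] = ((1.8)·(1.8) + (-0.2)·(-0.2) + (-3.2)·(-3.2) + (2.8)·(2.8) + (-1.2)·(-1.2)) / 4 = 22.8/4 = 5.7
  Sample standard deviations s_i = √(s[i,i]):
  s(X_1) = √(2.3) = 1.5166
  s(X_2) = √(5.7) = 2.3875

Step 3 — r_{ij} = s_{ij} / (s_i · s_j):
  r[X_1,X_1] = 1 (diagonal).
  r[X_1,X_2] = -1.35 / (1.5166 · 2.3875) = -1.35 / 3.6208 = -0.3728
  r[X_2,X_2] = 1 (diagonal).

R is symmetric with unit diagonal. Assembling:

R = [[1, -0.3728],
 [-0.3728, 1]]


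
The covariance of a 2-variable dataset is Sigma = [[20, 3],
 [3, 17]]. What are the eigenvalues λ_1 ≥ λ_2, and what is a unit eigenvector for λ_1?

Step 1 — characteristic polynomial of 2×2 Sigma:
  det(Sigma - λI) = λ² - trace · λ + det = 0.
  trace = 20 + 17 = 37, det = 20·17 - (3)² = 331.
Step 2 — discriminant:
  Δ = trace² - 4·det = 1369 - 1324 = 45.
Step 3 — eigenvalues:
  λ = (trace ± √Δ)/2 = (37 ± 6.7082)/2,
  λ_1 = 21.8541,  λ_2 = 15.1459.

Step 4 — unit eigenvector for λ_1: solve (Sigma - λ_1 I)v = 0. First row:
  (20 - 21.8541)·v_x + (3)·v_y = 0, i.e. (-1.8541)·v_x + (3)·v_y = 0,
  so v ∝ (b, λ_1 - a) = (3, 1.8541) = u.
  ||u|| = √((3)² + (1.8541)²) = √(12.4377) ≈ 3.5267,
  v_1 = u/||u|| ≈ (0.8507, 0.5257) (||v_1|| = 1).

λ_1 = 21.8541,  λ_2 = 15.1459;  v_1 ≈ (0.8507, 0.5257)


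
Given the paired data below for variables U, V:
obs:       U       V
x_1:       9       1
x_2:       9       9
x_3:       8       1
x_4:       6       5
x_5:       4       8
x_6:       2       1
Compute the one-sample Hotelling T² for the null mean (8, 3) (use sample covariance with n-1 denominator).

Step 1 — sample mean vector:
  mean(U) = (9 + 9 + 8 + 6 + 4 + 2) / 6 = 38/6 = 6.3333
  mean(V) = (1 + 9 + 1 + 5 + 8 + 1) / 6 = 25/6 = 4.1667
  x̄ = (6.3333, 4.1667),  deviation x̄ - mu_0 = (6.3333, 4.1667) - (8, 3) = (-1.6667, 1.1667).

Step 2 — sample covariance matrix, S[i,j] = (1/(n-1)) · Σ_k (x_{k,i} - mean_i) · (x_{k,j} - mean_j), divisor n-1 = 5:
  S[U,U] = ((2.6667)·(2.6667) + (2.6667)·(2.6667) + (1.6667)·(1.6667) + (-0.3333)·(-0.3333) + (-2.3333)·(-2.3333) + (-4.3333)·(-4.3333)) / 5 = 41.3333/5 = 8.2667
  S[U,V] = ((2.6667)·(-3.1667) + (2.6667)·(4.8333) + (1.6667)·(-3.1667) + (-0.3333)·(0.8333) + (-2.3333)·(3.8333) + (-4.3333)·(-3.1667)) / 5 = 3.6667/5 = 0.7333
  S[V,V] = ((-3.1667)·(-3.1667) + (4.8333)·(4.8333) + (-3.1667)·(-3.1667) + (0.8333)·(0.8333) + (3.8333)·(3.8333) + (-3.1667)·(-3.1667)) / 5 = 68.8333/5 = 13.7667
  S = [[8.2667, 0.7333],
 [0.7333, 13.7667]].

Step 3 — invert S. det(S) = 8.2667·13.7667 - (0.7333)² = 113.2667.
  S^{-1} = (1/det) · [[d, -b], [-b, a]] = [[0.1215, -0.0065],
 [-0.0065, 0.073]].

Step 4 — quadratic form (x̄ - mu_0)^T · S^{-1} · (x̄ - mu_0):
  S^{-1} · (x̄ - mu_0) = (-0.2101, 0.0959),
  (x̄ - mu_0)^T · [...] = (-1.6667)·(-0.2101) + (1.1667)·(0.0959) = 0.4621.

Step 5 — scale by n: T² = 6 · 0.4621 = 2.7728.

T² ≈ 2.7728


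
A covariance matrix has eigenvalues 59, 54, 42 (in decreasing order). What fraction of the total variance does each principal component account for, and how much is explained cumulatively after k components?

Step 1 — total variance = trace(Sigma) = Σ λ_i = 59 + 54 + 42 = 155.

Step 2 — fraction explained by component i = λ_i / Σ λ:
  PC1: 59/155 = 0.3806
  PC2: 54/155 = 0.3484
  PC3: 42/155 = 0.271

Step 3 — cumulative fraction after k components = (λ_1 + ... + λ_k) / Σ λ:
  k = 1: 59/155 = 0.3806
  k = 2: (59 + 54)/155 = 113/155 = 0.729
  k = 3: (59 + 54 + 42)/155 = 155/155 = 1

Summary (fraction, with percent):

explained: PC1 0.3806 (38.06%), PC2 0.3484 (34.84%), PC3 0.271 (27.1%);  cumulative: 0.3806, 0.729, 1


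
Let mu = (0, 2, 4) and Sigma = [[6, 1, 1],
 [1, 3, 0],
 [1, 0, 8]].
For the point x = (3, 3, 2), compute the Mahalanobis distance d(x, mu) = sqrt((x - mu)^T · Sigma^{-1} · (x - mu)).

Step 1 — centre the observation: (x - mu) = (3, 1, -2).

Step 2 — invert Sigma (cofactor / det for 3×3, or solve directly):
  Sigma^{-1} = [[0.1805, -0.0602, -0.0226],
 [-0.0602, 0.3534, 0.0075],
 [-0.0226, 0.0075, 0.1278]].

Step 3 — form the quadratic (x - mu)^T · Sigma^{-1} · (x - mu):
  Sigma^{-1} · (x - mu) = (0.5263, 0.1579, -0.3158).
  (x - mu)^T · [Sigma^{-1} · (x - mu)] = (3)·(0.5263) + (1)·(0.1579) + (-2)·(-0.3158) = 2.3684.

Step 4 — take square root: d = √(2.3684) ≈ 1.539.

d(x, mu) = √(2.3684) ≈ 1.539


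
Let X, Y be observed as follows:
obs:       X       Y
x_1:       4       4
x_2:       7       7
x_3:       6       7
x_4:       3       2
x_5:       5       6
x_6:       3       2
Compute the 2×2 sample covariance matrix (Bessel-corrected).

Step 1 — column means:
  mean(X) = (4 + 7 + 6 + 3 + 5 + 3) / 6 = 28/6 = 4.6667
  mean(Y) = (4 + 7 + 7 + 2 + 6 + 2) / 6 = 28/6 = 4.6667

Step 2 — sample covariance S[i,j] = (1/(n-1)) · Σ_k (x_{k,i} - mean_i) · (x_{k,j} - mean_j), with n-1 = 5.
  S[X,X] = ((-0.6667)·(-0.6667) + (2.3333)·(2.3333) + (1.3333)·(1.3333) + (-1.6667)·(-1.6667) + (0.3333)·(0.3333) + (-1.6667)·(-1.6667)) / 5 = 13.3333/5 = 2.6667
  S[X,Y] = ((-0.6667)·(-0.6667) + (2.3333)·(2.3333) + (1.3333)·(2.3333) + (-1.6667)·(-2.6667) + (0.3333)·(1.3333) + (-1.6667)·(-2.6667)) / 5 = 18.3333/5 = 3.6667
  S[Y,Y] = ((-0.6667)·(-0.6667) + (2.3333)·(2.3333) + (2.3333)·(2.3333) + (-2.6667)·(-2.6667) + (1.3333)·(1.3333) + (-2.6667)·(-2.6667)) / 5 = 27.3333/5 = 5.4667

S is symmetric (S[j,i] = S[i,j]). Assembling:

S = [[2.6667, 3.6667],
 [3.6667, 5.4667]]


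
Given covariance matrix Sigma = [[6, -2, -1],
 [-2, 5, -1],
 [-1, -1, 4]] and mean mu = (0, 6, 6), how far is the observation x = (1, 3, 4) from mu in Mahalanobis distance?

Step 1 — centre the observation: (x - mu) = (1, -3, -2).

Step 2 — invert Sigma (cofactor / det for 3×3, or solve directly):
  Sigma^{-1} = [[0.2135, 0.1011, 0.0787],
 [0.1011, 0.2584, 0.0899],
 [0.0787, 0.0899, 0.2921]].

Step 3 — form the quadratic (x - mu)^T · Sigma^{-1} · (x - mu):
  Sigma^{-1} · (x - mu) = (-0.2472, -0.8539, -0.7753).
  (x - mu)^T · [Sigma^{-1} · (x - mu)] = (1)·(-0.2472) + (-3)·(-0.8539) + (-2)·(-0.7753) = 3.8652.

Step 4 — take square root: d = √(3.8652) ≈ 1.966.

d(x, mu) = √(3.8652) ≈ 1.966


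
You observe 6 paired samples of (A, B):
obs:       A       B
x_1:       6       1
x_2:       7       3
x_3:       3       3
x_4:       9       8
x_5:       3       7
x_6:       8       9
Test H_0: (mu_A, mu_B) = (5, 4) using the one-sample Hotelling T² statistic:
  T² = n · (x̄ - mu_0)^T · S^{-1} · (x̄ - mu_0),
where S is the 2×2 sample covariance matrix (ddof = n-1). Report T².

Step 1 — sample mean vector:
  mean(A) = (6 + 7 + 3 + 9 + 3 + 8) / 6 = 36/6 = 6
  mean(B) = (1 + 3 + 3 + 8 + 7 + 9) / 6 = 31/6 = 5.1667
  x̄ = (6, 5.1667),  deviation x̄ - mu_0 = (6, 5.1667) - (5, 4) = (1, 1.1667).

Step 2 — sample covariance matrix, S[i,j] = (1/(n-1)) · Σ_k (x_{k,i} - mean_i) · (x_{k,j} - mean_j), divisor n-1 = 5:
  S[A,A] = ((0)·(0) + (1)·(1) + (-3)·(-3) + (3)·(3) + (-3)·(-3) + (2)·(2)) / 5 = 32/5 = 6.4
  S[A,B] = ((0)·(-4.1667) + (1)·(-2.1667) + (-3)·(-2.1667) + (3)·(2.8333) + (-3)·(1.8333) + (2)·(3.8333)) / 5 = 15/5 = 3
  S[B,B] = ((-4.1667)·(-4.1667) + (-2.1667)·(-2.1667) + (-2.1667)·(-2.1667) + (2.8333)·(2.8333) + (1.8333)·(1.8333) + (3.8333)·(3.8333)) / 5 = 52.8333/5 = 10.5667
  S = [[6.4, 3],
 [3, 10.5667]].

Step 3 — invert S. det(S) = 6.4·10.5667 - (3)² = 58.6267.
  S^{-1} = (1/det) · [[d, -b], [-b, a]] = [[0.1802, -0.0512],
 [-0.0512, 0.1092]].

Step 4 — quadratic form (x̄ - mu_0)^T · S^{-1} · (x̄ - mu_0):
  S^{-1} · (x̄ - mu_0) = (0.1205, 0.0762),
  (x̄ - mu_0)^T · [...] = (1)·(0.1205) + (1.1667)·(0.0762) = 0.2094.

Step 5 — scale by n: T² = 6 · 0.2094 = 1.2565.

T² ≈ 1.2565


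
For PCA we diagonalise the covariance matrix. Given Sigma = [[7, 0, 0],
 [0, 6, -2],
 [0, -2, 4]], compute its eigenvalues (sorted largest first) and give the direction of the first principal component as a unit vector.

Step 1 — characteristic polynomial p(λ) = det(λI - Sigma) = λ³ - tr·λ² + c_1·λ - det, where tr = trace, c_1 = sum of the principal 2×2 minors, det = det(Sigma):
  tr = 7 + 6 + 4 = 17,
  c_1 = (7·6 - (0)²) + (7·4 - (0)²) + (6·4 - (-2)²) = 42 + 28 + 20 = 90,
  det = 7·(6·4 - (-2)²) - (0)·((0)·4 - (-2)·(0)) + (0)·((0)·(-2) - 6·(0)) = 7·(20) - (0)·(0) + (0)·(0) = 140.
  So p(λ) = λ³ - 17λ² + 90λ - 140.
Step 2 — look for an integer root (rational root theorem: any rational root is an integer divisor of 140). Testing λ = 7:
  p(7) = 343 - 833 + 630 - 140 = 0  ✓
  Dividing out (λ - 7): p(λ) = (λ - 7)(λ² - 10λ + 20).
Step 3 — remaining eigenvalues from the quadratic λ² - 10λ + 20 = 0:
  Δ = 10² - 4·20 = 100 - 80 = 20,  λ = (10 ± √20)/2 = (10 ± 4.4721)/2 ≈ 7.2361 or 2.7639.
  Sorted: λ_1 = 7.2361,  λ_2 = 7,  λ_3 = 2.7639  (check: sum = 17 = tr ✓).

Step 4 — unit eigenvector for λ_1 ≈ 7.2361: v spans the null space of (Sigma - λ_1 I), whose rows are
  r_1 = (-0.2361, 0, 0),  r_2 = (0, -1.2361, -2),  r_3 = (0, -2, -3.2361).
  v is orthogonal to every row, so take v ∝ r_1 × r_2 = ((0)·(-2) - (0)·(-1.2361), (0)·(0) - (-0.2361)·(-2), (-0.2361)·(-1.2361) - (0)·(0)) ≈ (0, -0.4721, 0.2918).
  Rescale (multiply by -1 so the first nonzero entry is positive): u = (0, 0.4721, -0.2918).
  ||u|| = √((0)² + (0.4721)² + (-0.2918)²) = √(0.3081) ≈ 0.555,  v_1 = u/||u|| ≈ (0, 0.8507, -0.5257) (||v_1|| = 1).

λ_1 = 7.2361,  λ_2 = 7,  λ_3 = 2.7639;  v_1 ≈ (0, 0.8507, -0.5257)


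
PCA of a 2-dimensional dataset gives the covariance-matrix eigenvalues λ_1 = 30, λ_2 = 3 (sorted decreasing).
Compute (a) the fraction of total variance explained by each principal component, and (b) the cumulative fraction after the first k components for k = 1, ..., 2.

Step 1 — total variance = trace(Sigma) = Σ λ_i = 30 + 3 = 33.

Step 2 — fraction explained by component i = λ_i / Σ λ:
  PC1: 30/33 = 0.9091
  PC2: 3/33 = 0.0909

Step 3 — cumulative fraction after k components = (λ_1 + ... + λ_k) / Σ λ:
  k = 1: 30/33 = 0.9091
  k = 2: (30 + 3)/33 = 33/33 = 1

Summary (fraction, with percent):

explained: PC1 0.9091 (90.91%), PC2 0.0909 (9.09%);  cumulative: 0.9091, 1


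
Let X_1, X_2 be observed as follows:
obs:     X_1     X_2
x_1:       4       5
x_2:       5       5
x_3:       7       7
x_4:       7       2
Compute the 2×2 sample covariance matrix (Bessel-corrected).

Step 1 — column means:
  mean(X_1) = (4 + 5 + 7 + 7) / 4 = 23/4 = 5.75
  mean(X_2) = (5 + 5 + 7 + 2) / 4 = 19/4 = 4.75

Step 2 — sample covariance S[i,j] = (1/(n-1)) · Σ_k (x_{k,i} - mean_i) · (x_{k,j} - mean_j), with n-1 = 3.
  S[X_1,X_1] = ((-1.75)·(-1.75) + (-0.75)·(-0.75) + (1.25)·(1.25) + (1.25)·(1.25)) / 3 = 6.75/3 = 2.25
  S[X_1,X_2] = ((-1.75)·(0.25) + (-0.75)·(0.25) + (1.25)·(2.25) + (1.25)·(-2.75)) / 3 = -1.25/3 = -0.4167
  S[X_2,X_2] = ((0.25)·(0.25) + (0.25)·(0.25) + (2.25)·(2.25) + (-2.75)·(-2.75)) / 3 = 12.75/3 = 4.25

S is symmetric (S[j,i] = S[i,j]). Assembling:

S = [[2.25, -0.4167],
 [-0.4167, 4.25]]


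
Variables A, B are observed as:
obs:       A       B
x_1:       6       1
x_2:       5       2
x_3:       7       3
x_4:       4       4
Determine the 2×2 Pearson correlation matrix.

Step 1 — column means:
  mean(A) = (6 + 5 + 7 + 4) / 4 = 22/4 = 5.5
  mean(B) = (1 + 2 + 3 + 4) / 4 = 10/4 = 2.5

Step 2 — sample variances and covariances s[i,j] = (1/(n-1)) · Σ_k (x_{k,i} - mean_i) · (x_{k,j} - mean_j), with n-1 = 3:
  s[A,A] = ((0.5)·(0.5) + (-0.5)·(-0.5) + (1.5)·(1.5) + (-1.5)·(-1.5)) / 3 = 5/3 = 1.6667
  s[A,B] = ((0.5)·(-1.5) + (-0.5)·(-0.5) + (1.5)·(0.5) + (-1.5)·(1.5)) / 3 = -2/3 = -0.6667
  s[B,B] = ((-1.5)·(-1.5) + (-0.5)·(-0.5) + (0.5)·(0.5) + (1.5)·(1.5)) / 3 = 5/3 = 1.6667
  Sample standard deviations s_i = √(s[i,i]):
  s(A) = √(1.6667) = 1.291
  s(B) = √(1.6667) = 1.291

Step 3 — r_{ij} = s_{ij} / (s_i · s_j):
  r[A,A] = 1 (diagonal).
  r[A,B] = -0.6667 / (1.291 · 1.291) = -0.6667 / 1.6667 = -0.4
  r[B,B] = 1 (diagonal).

R is symmetric with unit diagonal. Assembling:

R = [[1, -0.4],
 [-0.4, 1]]


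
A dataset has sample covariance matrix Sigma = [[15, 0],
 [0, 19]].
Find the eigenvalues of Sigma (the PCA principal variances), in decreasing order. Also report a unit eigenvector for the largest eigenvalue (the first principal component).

Step 1 — characteristic polynomial of 2×2 Sigma:
  det(Sigma - λI) = λ² - trace · λ + det = 0.
  trace = 15 + 19 = 34, det = 15·19 - (0)² = 285.
Step 2 — discriminant:
  Δ = trace² - 4·det = 1156 - 1140 = 16.
Step 3 — eigenvalues:
  λ = (trace ± √Δ)/2 = (34 ± 4)/2,
  λ_1 = 19,  λ_2 = 15.

Step 4 — unit eigenvector for λ_1: Sigma is diagonal, so its eigenvectors are the coordinate axes. λ_1 = 19 is the diagonal entry on the second coordinate axis, hence
  v_1 = (0, 1) (||v_1|| = 1).

λ_1 = 19,  λ_2 = 15;  v_1 ≈ (0, 1)


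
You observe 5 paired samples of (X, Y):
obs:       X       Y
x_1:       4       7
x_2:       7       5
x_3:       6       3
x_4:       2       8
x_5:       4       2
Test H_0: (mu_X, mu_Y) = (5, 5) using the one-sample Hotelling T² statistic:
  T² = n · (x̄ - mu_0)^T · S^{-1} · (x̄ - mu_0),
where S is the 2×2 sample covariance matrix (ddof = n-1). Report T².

Step 1 — sample mean vector:
  mean(X) = (4 + 7 + 6 + 2 + 4) / 5 = 23/5 = 4.6
  mean(Y) = (7 + 5 + 3 + 8 + 2) / 5 = 25/5 = 5
  x̄ = (4.6, 5),  deviation x̄ - mu_0 = (4.6, 5) - (5, 5) = (-0.4, 0).

Step 2 — sample covariance matrix, S[i,j] = (1/(n-1)) · Σ_k (x_{k,i} - mean_i) · (x_{k,j} - mean_j), divisor n-1 = 4:
  S[X,X] = ((-0.6)·(-0.6) + (2.4)·(2.4) + (1.4)·(1.4) + (-2.6)·(-2.6) + (-0.6)·(-0.6)) / 4 = 15.2/4 = 3.8
  S[X,Y] = ((-0.6)·(2) + (2.4)·(0) + (1.4)·(-2) + (-2.6)·(3) + (-0.6)·(-3)) / 4 = -10/4 = -2.5
  S[Y,Y] = ((2)·(2) + (0)·(0) + (-2)·(-2) + (3)·(3) + (-3)·(-3)) / 4 = 26/4 = 6.5
  S = [[3.8, -2.5],
 [-2.5, 6.5]].

Step 3 — invert S. det(S) = 3.8·6.5 - (-2.5)² = 18.45.
  S^{-1} = (1/det) · [[d, -b], [-b, a]] = [[0.3523, 0.1355],
 [0.1355, 0.206]].

Step 4 — quadratic form (x̄ - mu_0)^T · S^{-1} · (x̄ - mu_0):
  S^{-1} · (x̄ - mu_0) = (-0.1409, -0.0542),
  (x̄ - mu_0)^T · [...] = (-0.4)·(-0.1409) + (0)·(-0.0542) = 0.0564.

Step 5 — scale by n: T² = 5 · 0.0564 = 0.2818.

T² ≈ 0.2818


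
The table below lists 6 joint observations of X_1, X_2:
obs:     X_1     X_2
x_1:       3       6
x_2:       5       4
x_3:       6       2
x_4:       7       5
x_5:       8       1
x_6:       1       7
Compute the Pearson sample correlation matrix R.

Step 1 — column means:
  mean(X_1) = (3 + 5 + 6 + 7 + 8 + 1) / 6 = 30/6 = 5
  mean(X_2) = (6 + 4 + 2 + 5 + 1 + 7) / 6 = 25/6 = 4.1667

Step 2 — sample variances and covariances s[i,j] = (1/(n-1)) · Σ_k (x_{k,i} - mean_i) · (x_{k,j} - mean_j), with n-1 = 5:
  s[X_1,X_1] = ((-2)·(-2) + (0)·(0) + (1)·(1) + (2)·(2) + (3)·(3) + (-4)·(-4)) / 5 = 34/5 = 6.8
  s[X_1,X_2] = ((-2)·(1.8333) + (0)·(-0.1667) + (1)·(-2.1667) + (2)·(0.8333) + (3)·(-3.1667) + (-4)·(2.8333)) / 5 = -25/5 = -5
  s[X_2,X_2] = ((1.8333)·(1.8333) + (-0.1667)·(-0.1667) + (-2.1667)·(-2.1667) + (0.8333)·(0.8333) + (-3.1667)·(-3.1667) + (2.8333)·(2.8333)) / 5 = 26.8333/5 = 5.3667
  Sample standard deviations s_i = √(s[i,i]):
  s(X_1) = √(6.8) = 2.6077
  s(X_2) = √(5.3667) = 2.3166

Step 3 — r_{ij} = s_{ij} / (s_i · s_j):
  r[X_1,X_1] = 1 (diagonal).
  r[X_1,X_2] = -5 / (2.6077 · 2.3166) = -5 / 6.041 = -0.8277
  r[X_2,X_2] = 1 (diagonal).

R is symmetric with unit diagonal. Assembling:

R = [[1, -0.8277],
 [-0.8277, 1]]


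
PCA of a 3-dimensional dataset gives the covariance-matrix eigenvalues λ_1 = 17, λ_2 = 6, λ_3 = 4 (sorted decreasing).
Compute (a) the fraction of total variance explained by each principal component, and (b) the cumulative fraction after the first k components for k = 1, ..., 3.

Step 1 — total variance = trace(Sigma) = Σ λ_i = 17 + 6 + 4 = 27.

Step 2 — fraction explained by component i = λ_i / Σ λ:
  PC1: 17/27 = 0.6296
  PC2: 6/27 = 0.2222
  PC3: 4/27 = 0.1481

Step 3 — cumulative fraction after k components = (λ_1 + ... + λ_k) / Σ λ:
  k = 1: 17/27 = 0.6296
  k = 2: (17 + 6)/27 = 23/27 = 0.8519
  k = 3: (17 + 6 + 4)/27 = 27/27 = 1

Summary (fraction, with percent):

explained: PC1 0.6296 (62.96%), PC2 0.2222 (22.22%), PC3 0.1481 (14.81%);  cumulative: 0.6296, 0.8519, 1


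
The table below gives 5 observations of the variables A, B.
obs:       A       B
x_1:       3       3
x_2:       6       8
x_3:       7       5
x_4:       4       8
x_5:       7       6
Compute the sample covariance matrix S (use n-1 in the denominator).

Step 1 — column means:
  mean(A) = (3 + 6 + 7 + 4 + 7) / 5 = 27/5 = 5.4
  mean(B) = (3 + 8 + 5 + 8 + 6) / 5 = 30/5 = 6

Step 2 — sample covariance S[i,j] = (1/(n-1)) · Σ_k (x_{k,i} - mean_i) · (x_{k,j} - mean_j), with n-1 = 4.
  S[A,A] = ((-2.4)·(-2.4) + (0.6)·(0.6) + (1.6)·(1.6) + (-1.4)·(-1.4) + (1.6)·(1.6)) / 4 = 13.2/4 = 3.3
  S[A,B] = ((-2.4)·(-3) + (0.6)·(2) + (1.6)·(-1) + (-1.4)·(2) + (1.6)·(0)) / 4 = 4/4 = 1
  S[B,B] = ((-3)·(-3) + (2)·(2) + (-1)·(-1) + (2)·(2) + (0)·(0)) / 4 = 18/4 = 4.5

S is symmetric (S[j,i] = S[i,j]). Assembling:

S = [[3.3, 1],
 [1, 4.5]]


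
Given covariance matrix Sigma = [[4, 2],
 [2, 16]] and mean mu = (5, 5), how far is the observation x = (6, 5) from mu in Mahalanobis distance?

Step 1 — centre the observation: (x - mu) = (1, 0).

Step 2 — invert Sigma. det(Sigma) = 4·16 - (2)² = 60.
  Sigma^{-1} = (1/det) · [[d, -b], [-b, a]] = [[0.2667, -0.0333],
 [-0.0333, 0.0667]].

Step 3 — form the quadratic (x - mu)^T · Sigma^{-1} · (x - mu):
  Sigma^{-1} · (x - mu) = (0.2667, -0.0333).
  (x - mu)^T · [Sigma^{-1} · (x - mu)] = (1)·(0.2667) + (0)·(-0.0333) = 0.2667.

Step 4 — take square root: d = √(0.2667) ≈ 0.5164.

d(x, mu) = √(0.2667) ≈ 0.5164
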